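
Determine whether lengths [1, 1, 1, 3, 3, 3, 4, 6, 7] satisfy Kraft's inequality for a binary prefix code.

Kraft inequality: Σ 2^(-l_i) ≤ 1 for prefix-free code
Calculating: 2^(-1) + 2^(-1) + 2^(-1) + 2^(-3) + 2^(-3) + 2^(-3) + 2^(-4) + 2^(-6) + 2^(-7)
= 0.5 + 0.5 + 0.5 + 0.125 + 0.125 + 0.125 + 0.0625 + 0.015625 + 0.0078125
= 1.9609
Since 1.9609 > 1, prefix-free code does not exist


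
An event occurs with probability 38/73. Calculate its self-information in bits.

Information content I(x) = -log₂(p(x))
I = -log₂(38/73) = -log₂(0.5205)
I = 0.9419 bits


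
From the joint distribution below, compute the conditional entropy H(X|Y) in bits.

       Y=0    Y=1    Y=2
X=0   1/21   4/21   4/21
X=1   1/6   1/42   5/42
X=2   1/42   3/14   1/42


H(X|Y) = Σ_y p(y) H(X|Y=y)
  p(Y=0) = 5/21, H(X|Y=0) = 1.1568
  p(Y=1) = 3/7, H(X|Y=1) = 1.2516
  p(Y=2) = 1/3, H(X|Y=2) = 1.2638
H(X|Y) = 0.2381×1.1568 + 0.4286×1.2516 + 0.3333×1.2638 = 1.2331 bits


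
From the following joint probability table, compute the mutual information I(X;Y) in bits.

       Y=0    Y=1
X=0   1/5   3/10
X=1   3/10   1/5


H(X) = 1.0000, H(Y) = 1.0000, H(X,Y) = 1.9710
I(X;Y) = H(X) + H(Y) - H(X,Y) = 0.0290 bits


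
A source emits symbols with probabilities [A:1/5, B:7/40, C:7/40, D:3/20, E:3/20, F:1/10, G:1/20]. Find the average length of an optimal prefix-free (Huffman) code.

Huffman tree construction:
Combine smallest probabilities repeatedly
Resulting codes:
  A: 01 (length 2)
  B: 111 (length 3)
  C: 00 (length 2)
  D: 100 (length 3)
  E: 101 (length 3)
  F: 1101 (length 4)
  G: 1100 (length 4)
Average length = Σ p(s) × length(s) = 2.7750 bits


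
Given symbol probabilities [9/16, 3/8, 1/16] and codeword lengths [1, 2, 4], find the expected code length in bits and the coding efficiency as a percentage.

Average length L = Σ p_i × l_i = 1.5625 bits
Entropy H = 1.2476 bits
Efficiency η = H/L × 100% = 79.84%


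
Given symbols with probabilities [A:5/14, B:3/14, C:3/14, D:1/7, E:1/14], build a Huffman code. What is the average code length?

Huffman tree construction:
Combine smallest probabilities repeatedly
Resulting codes:
  A: 11 (length 2)
  B: 00 (length 2)
  C: 01 (length 2)
  D: 101 (length 3)
  E: 100 (length 3)
Average length = Σ p(s) × length(s) = 2.2143 bits


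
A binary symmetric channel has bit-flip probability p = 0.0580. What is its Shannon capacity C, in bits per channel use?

For BSC with error probability p:
C = 1 - H(p) where H(p) is binary entropy
H(0.0580) = -0.0580 × log₂(0.0580) - 0.9420 × log₂(0.9420)
H(p) = 0.3195
C = 1 - 0.3195 = 0.6805 bits/use


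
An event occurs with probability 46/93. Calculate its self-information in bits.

Information content I(x) = -log₂(p(x))
I = -log₂(46/93) = -log₂(0.4946)
I = 1.0156 bits


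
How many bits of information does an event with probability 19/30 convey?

Information content I(x) = -log₂(p(x))
I = -log₂(19/30) = -log₂(0.6333)
I = 0.6590 bits


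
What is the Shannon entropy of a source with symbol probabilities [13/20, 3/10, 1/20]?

H(X) = -Σ p(x) log₂ p(x)
  -13/20 × log₂(13/20) = 0.4040
  -3/10 × log₂(3/10) = 0.5211
  -1/20 × log₂(1/20) = 0.2161
H(X) = 1.1412 bits


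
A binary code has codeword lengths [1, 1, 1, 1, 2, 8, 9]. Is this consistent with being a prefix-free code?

Kraft inequality: Σ 2^(-l_i) ≤ 1 for prefix-free code
Calculating: 2^(-1) + 2^(-1) + 2^(-1) + 2^(-1) + 2^(-2) + 2^(-8) + 2^(-9)
= 0.5 + 0.5 + 0.5 + 0.5 + 0.25 + 0.00390625 + 0.001953125
= 2.2559
Since 2.2559 > 1, prefix-free code does not exist


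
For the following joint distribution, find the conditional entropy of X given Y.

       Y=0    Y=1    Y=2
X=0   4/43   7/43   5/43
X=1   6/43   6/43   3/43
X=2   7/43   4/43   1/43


H(X|Y) = Σ_y p(y) H(X|Y=y)
  p(Y=0) = 17/43, H(X|Y=0) = 1.5486
  p(Y=1) = 17/43, H(X|Y=1) = 1.5486
  p(Y=2) = 9/43, H(X|Y=2) = 1.3516
H(X|Y) = 0.3953×1.5486 + 0.3953×1.5486 + 0.2093×1.3516 = 1.5073 bits


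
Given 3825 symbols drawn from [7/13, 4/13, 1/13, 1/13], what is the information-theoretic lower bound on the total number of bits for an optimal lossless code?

Entropy H = 1.5734 bits/symbol
Minimum bits = H × n = 1.5734 × 3825
= 6018.26 bits


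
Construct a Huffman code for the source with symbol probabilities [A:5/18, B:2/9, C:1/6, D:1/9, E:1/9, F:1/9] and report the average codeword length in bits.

Huffman tree construction:
Combine smallest probabilities repeatedly
Resulting codes:
  A: 10 (length 2)
  B: 00 (length 2)
  C: 111 (length 3)
  D: 010 (length 3)
  E: 011 (length 3)
  F: 110 (length 3)
Average length = Σ p(s) × length(s) = 2.5000 bits


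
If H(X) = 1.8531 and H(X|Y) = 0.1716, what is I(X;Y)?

I(X;Y) = H(X) - H(X|Y)
I(X;Y) = 1.8531 - 0.1716 = 1.6815 bits


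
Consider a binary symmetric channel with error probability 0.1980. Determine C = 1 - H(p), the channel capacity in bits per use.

For BSC with error probability p:
C = 1 - H(p) where H(p) is binary entropy
H(0.1980) = -0.1980 × log₂(0.1980) - 0.8020 × log₂(0.8020)
H(p) = 0.7179
C = 1 - 0.7179 = 0.2821 bits/use


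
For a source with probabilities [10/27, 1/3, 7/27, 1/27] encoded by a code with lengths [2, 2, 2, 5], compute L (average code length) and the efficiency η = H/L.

Average length L = Σ p_i × l_i = 2.1111 bits
Entropy H = 1.7401 bits
Efficiency η = H/L × 100% = 82.42%


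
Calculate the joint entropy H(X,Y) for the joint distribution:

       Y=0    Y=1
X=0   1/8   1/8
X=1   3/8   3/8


H(X,Y) = -Σ p(x,y) log₂ p(x,y)
  p(0,0)=1/8: -0.1250 × log₂(0.1250) = 0.3750
  p(0,1)=1/8: -0.1250 × log₂(0.1250) = 0.3750
  p(1,0)=3/8: -0.3750 × log₂(0.3750) = 0.5306
  p(1,1)=3/8: -0.3750 × log₂(0.3750) = 0.5306
H(X,Y) = 1.8113 bits


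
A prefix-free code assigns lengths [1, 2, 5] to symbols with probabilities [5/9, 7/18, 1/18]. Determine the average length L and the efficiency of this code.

Average length L = Σ p_i × l_i = 1.6111 bits
Entropy H = 1.2327 bits
Efficiency η = H/L × 100% = 76.51%


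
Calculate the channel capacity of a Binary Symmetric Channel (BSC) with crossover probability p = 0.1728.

For BSC with error probability p:
C = 1 - H(p) where H(p) is binary entropy
H(0.1728) = -0.1728 × log₂(0.1728) - 0.8272 × log₂(0.8272)
H(p) = 0.6641
C = 1 - 0.6641 = 0.3359 bits/use


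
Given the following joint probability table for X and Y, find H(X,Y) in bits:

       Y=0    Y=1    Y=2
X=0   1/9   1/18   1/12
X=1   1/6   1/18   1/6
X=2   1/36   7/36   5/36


H(X,Y) = -Σ p(x,y) log₂ p(x,y)
  p(0,0)=1/9: -0.1111 × log₂(0.1111) = 0.3522
  p(0,1)=1/18: -0.0556 × log₂(0.0556) = 0.2317
  p(0,2)=1/12: -0.0833 × log₂(0.0833) = 0.2987
  p(1,0)=1/6: -0.1667 × log₂(0.1667) = 0.4308
  p(1,1)=1/18: -0.0556 × log₂(0.0556) = 0.2317
  p(1,2)=1/6: -0.1667 × log₂(0.1667) = 0.4308
  p(2,0)=1/36: -0.0278 × log₂(0.0278) = 0.1436
  p(2,1)=7/36: -0.1944 × log₂(0.1944) = 0.4594
  p(2,2)=5/36: -0.1389 × log₂(0.1389) = 0.3956
H(X,Y) = 2.9745 bits


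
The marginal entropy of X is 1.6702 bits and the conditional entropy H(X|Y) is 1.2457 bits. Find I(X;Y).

I(X;Y) = H(X) - H(X|Y)
I(X;Y) = 1.6702 - 1.2457 = 0.4245 bits


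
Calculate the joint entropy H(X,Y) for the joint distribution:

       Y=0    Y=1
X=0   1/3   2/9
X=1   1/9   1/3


H(X,Y) = -Σ p(x,y) log₂ p(x,y)
  p(0,0)=1/3: -0.3333 × log₂(0.3333) = 0.5283
  p(0,1)=2/9: -0.2222 × log₂(0.2222) = 0.4822
  p(1,0)=1/9: -0.1111 × log₂(0.1111) = 0.3522
  p(1,1)=1/3: -0.3333 × log₂(0.3333) = 0.5283
H(X,Y) = 1.8911 bits


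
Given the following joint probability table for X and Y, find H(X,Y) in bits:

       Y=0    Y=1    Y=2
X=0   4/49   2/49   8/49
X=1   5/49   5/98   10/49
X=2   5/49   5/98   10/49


H(X,Y) = -Σ p(x,y) log₂ p(x,y)
  p(0,0)=4/49: -0.0816 × log₂(0.0816) = 0.2951
  p(0,1)=2/49: -0.0408 × log₂(0.0408) = 0.1884
  p(0,2)=8/49: -0.1633 × log₂(0.1633) = 0.4269
  p(1,0)=5/49: -0.1020 × log₂(0.1020) = 0.3360
  p(1,1)=5/98: -0.0510 × log₂(0.0510) = 0.2190
  p(1,2)=10/49: -0.2041 × log₂(0.2041) = 0.4679
  p(2,0)=5/49: -0.1020 × log₂(0.1020) = 0.3360
  p(2,1)=5/98: -0.0510 × log₂(0.0510) = 0.2190
  p(2,2)=10/49: -0.2041 × log₂(0.2041) = 0.4679
H(X,Y) = 2.9562 bits


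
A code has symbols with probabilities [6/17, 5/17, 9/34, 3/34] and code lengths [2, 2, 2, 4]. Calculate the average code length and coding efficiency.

Average length L = Σ p_i × l_i = 2.1765 bits
Entropy H = 1.8662 bits
Efficiency η = H/L × 100% = 85.74%


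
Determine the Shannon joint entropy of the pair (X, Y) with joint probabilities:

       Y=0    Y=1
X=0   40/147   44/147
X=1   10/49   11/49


H(X,Y) = -Σ p(x,y) log₂ p(x,y)
  p(0,0)=40/147: -0.2721 × log₂(0.2721) = 0.5110
  p(0,1)=44/147: -0.2993 × log₂(0.2993) = 0.5209
  p(1,0)=10/49: -0.2041 × log₂(0.2041) = 0.4679
  p(1,1)=11/49: -0.2245 × log₂(0.2245) = 0.4838
H(X,Y) = 1.9836 bits


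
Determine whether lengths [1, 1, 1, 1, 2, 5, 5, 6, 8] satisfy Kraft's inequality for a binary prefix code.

Kraft inequality: Σ 2^(-l_i) ≤ 1 for prefix-free code
Calculating: 2^(-1) + 2^(-1) + 2^(-1) + 2^(-1) + 2^(-2) + 2^(-5) + 2^(-5) + 2^(-6) + 2^(-8)
= 0.5 + 0.5 + 0.5 + 0.5 + 0.25 + 0.03125 + 0.03125 + 0.015625 + 0.00390625
= 2.3320
Since 2.3320 > 1, prefix-free code does not exist


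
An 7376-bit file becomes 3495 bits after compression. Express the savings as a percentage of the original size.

Space savings = (1 - Compressed/Original) × 100%
= (1 - 3495/7376) × 100%
= 52.62%


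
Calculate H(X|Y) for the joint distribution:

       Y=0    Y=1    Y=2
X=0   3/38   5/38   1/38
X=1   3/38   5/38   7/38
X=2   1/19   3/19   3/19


H(X|Y) = Σ_y p(y) H(X|Y=y)
  p(Y=0) = 4/19, H(X|Y=0) = 1.5613
  p(Y=1) = 8/19, H(X|Y=1) = 1.5794
  p(Y=2) = 7/19, H(X|Y=2) = 1.2958
H(X|Y) = 0.2105×1.5613 + 0.4211×1.5794 + 0.3684×1.2958 = 1.4711 bits


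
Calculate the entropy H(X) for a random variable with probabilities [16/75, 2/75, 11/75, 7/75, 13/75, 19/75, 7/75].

H(X) = -Σ p(x) log₂ p(x)
  -16/75 × log₂(16/75) = 0.4755
  -2/75 × log₂(2/75) = 0.1394
  -11/75 × log₂(11/75) = 0.4062
  -7/75 × log₂(7/75) = 0.3193
  -13/75 × log₂(13/75) = 0.4383
  -19/75 × log₂(19/75) = 0.5018
  -7/75 × log₂(7/75) = 0.3193
H(X) = 2.5998 bits


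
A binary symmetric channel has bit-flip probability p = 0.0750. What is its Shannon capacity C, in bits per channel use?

For BSC with error probability p:
C = 1 - H(p) where H(p) is binary entropy
H(0.0750) = -0.0750 × log₂(0.0750) - 0.9250 × log₂(0.9250)
H(p) = 0.3843
C = 1 - 0.3843 = 0.6157 bits/use


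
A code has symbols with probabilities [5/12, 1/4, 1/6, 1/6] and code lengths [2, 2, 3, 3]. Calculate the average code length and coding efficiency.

Average length L = Σ p_i × l_i = 2.3333 bits
Entropy H = 1.8879 bits
Efficiency η = H/L × 100% = 80.91%


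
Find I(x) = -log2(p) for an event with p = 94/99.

Information content I(x) = -log₂(p(x))
I = -log₂(94/99) = -log₂(0.9495)
I = 0.0748 bits


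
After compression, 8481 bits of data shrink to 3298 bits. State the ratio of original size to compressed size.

Compression ratio = Original / Compressed
= 8481 / 3298 = 2.57:1


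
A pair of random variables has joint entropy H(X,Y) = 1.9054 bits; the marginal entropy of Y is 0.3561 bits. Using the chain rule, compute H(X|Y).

Chain rule: H(X,Y) = H(X|Y) + H(Y)
H(X|Y) = H(X,Y) - H(Y) = 1.9054 - 0.3561 = 1.5493 bits


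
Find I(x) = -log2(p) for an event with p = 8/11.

Information content I(x) = -log₂(p(x))
I = -log₂(8/11) = -log₂(0.7273)
I = 0.4594 bits


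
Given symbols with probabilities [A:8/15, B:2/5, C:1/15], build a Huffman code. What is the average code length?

Huffman tree construction:
Combine smallest probabilities repeatedly
Resulting codes:
  A: 1 (length 1)
  B: 01 (length 2)
  C: 00 (length 2)
Average length = Σ p(s) × length(s) = 1.4667 bits


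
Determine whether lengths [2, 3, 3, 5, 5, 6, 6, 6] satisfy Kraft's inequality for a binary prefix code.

Kraft inequality: Σ 2^(-l_i) ≤ 1 for prefix-free code
Calculating: 2^(-2) + 2^(-3) + 2^(-3) + 2^(-5) + 2^(-5) + 2^(-6) + 2^(-6) + 2^(-6)
= 0.25 + 0.125 + 0.125 + 0.03125 + 0.03125 + 0.015625 + 0.015625 + 0.015625
= 0.6094
Since 0.6094 ≤ 1, prefix-free code exists


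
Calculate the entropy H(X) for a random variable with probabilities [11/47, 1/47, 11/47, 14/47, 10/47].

H(X) = -Σ p(x) log₂ p(x)
  -11/47 × log₂(11/47) = 0.4904
  -1/47 × log₂(1/47) = 0.1182
  -11/47 × log₂(11/47) = 0.4904
  -14/47 × log₂(14/47) = 0.5205
  -10/47 × log₂(10/47) = 0.4750
H(X) = 2.0944 bits


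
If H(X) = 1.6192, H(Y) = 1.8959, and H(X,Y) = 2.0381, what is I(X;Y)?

I(X;Y) = H(X) + H(Y) - H(X,Y)
I(X;Y) = 1.6192 + 1.8959 - 2.0381 = 1.477 bits


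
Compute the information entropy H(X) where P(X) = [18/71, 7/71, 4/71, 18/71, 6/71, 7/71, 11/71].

H(X) = -Σ p(x) log₂ p(x)
  -18/71 × log₂(18/71) = 0.5019
  -7/71 × log₂(7/71) = 0.3295
  -4/71 × log₂(4/71) = 0.2338
  -18/71 × log₂(18/71) = 0.5019
  -6/71 × log₂(6/71) = 0.3012
  -7/71 × log₂(7/71) = 0.3295
  -11/71 × log₂(11/71) = 0.4168
H(X) = 2.6148 bits


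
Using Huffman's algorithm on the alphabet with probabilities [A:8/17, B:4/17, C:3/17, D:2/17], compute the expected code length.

Huffman tree construction:
Combine smallest probabilities repeatedly
Resulting codes:
  A: 0 (length 1)
  B: 10 (length 2)
  C: 111 (length 3)
  D: 110 (length 3)
Average length = Σ p(s) × length(s) = 1.8235 bits


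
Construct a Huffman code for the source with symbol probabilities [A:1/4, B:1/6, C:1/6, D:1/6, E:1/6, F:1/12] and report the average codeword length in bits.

Huffman tree construction:
Combine smallest probabilities repeatedly
Resulting codes:
  A: 01 (length 2)
  B: 101 (length 3)
  C: 110 (length 3)
  D: 111 (length 3)
  E: 00 (length 2)
  F: 100 (length 3)
Average length = Σ p(s) × length(s) = 2.5833 bits


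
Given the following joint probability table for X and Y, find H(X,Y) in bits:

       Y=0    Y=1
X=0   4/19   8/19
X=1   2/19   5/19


H(X,Y) = -Σ p(x,y) log₂ p(x,y)
  p(0,0)=4/19: -0.2105 × log₂(0.2105) = 0.4732
  p(0,1)=8/19: -0.4211 × log₂(0.4211) = 0.5254
  p(1,0)=2/19: -0.1053 × log₂(0.1053) = 0.3419
  p(1,1)=5/19: -0.2632 × log₂(0.2632) = 0.5068
H(X,Y) = 1.8474 bits


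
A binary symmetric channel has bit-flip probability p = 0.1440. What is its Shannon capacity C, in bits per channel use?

For BSC with error probability p:
C = 1 - H(p) where H(p) is binary entropy
H(0.1440) = -0.1440 × log₂(0.1440) - 0.8560 × log₂(0.8560)
H(p) = 0.5946
C = 1 - 0.5946 = 0.4054 bits/use


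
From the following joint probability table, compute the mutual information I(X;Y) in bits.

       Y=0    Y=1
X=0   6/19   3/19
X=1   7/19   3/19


H(X) = 0.9980, H(Y) = 0.8997, H(X,Y) = 1.8968
I(X;Y) = H(X) + H(Y) - H(X,Y) = 0.0009 bits


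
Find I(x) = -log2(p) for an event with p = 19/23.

Information content I(x) = -log₂(p(x))
I = -log₂(19/23) = -log₂(0.8261)
I = 0.2756 bits


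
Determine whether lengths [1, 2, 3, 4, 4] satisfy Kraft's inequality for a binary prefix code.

Kraft inequality: Σ 2^(-l_i) ≤ 1 for prefix-free code
Calculating: 2^(-1) + 2^(-2) + 2^(-3) + 2^(-4) + 2^(-4)
= 0.5 + 0.25 + 0.125 + 0.0625 + 0.0625
= 1.0000
Since 1.0000 ≤ 1, prefix-free code exists


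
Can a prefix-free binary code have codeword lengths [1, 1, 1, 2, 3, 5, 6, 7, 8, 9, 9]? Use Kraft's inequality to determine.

Kraft inequality: Σ 2^(-l_i) ≤ 1 for prefix-free code
Calculating: 2^(-1) + 2^(-1) + 2^(-1) + 2^(-2) + 2^(-3) + 2^(-5) + 2^(-6) + 2^(-7) + 2^(-8) + 2^(-9) + 2^(-9)
= 0.5 + 0.5 + 0.5 + 0.25 + 0.125 + 0.03125 + 0.015625 + 0.0078125 + 0.00390625 + 0.001953125 + 0.001953125
= 1.9375
Since 1.9375 > 1, prefix-free code does not exist


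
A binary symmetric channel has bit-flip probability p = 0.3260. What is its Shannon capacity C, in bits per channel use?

For BSC with error probability p:
C = 1 - H(p) where H(p) is binary entropy
H(0.3260) = -0.3260 × log₂(0.3260) - 0.6740 × log₂(0.6740)
H(p) = 0.9108
C = 1 - 0.9108 = 0.0892 bits/use


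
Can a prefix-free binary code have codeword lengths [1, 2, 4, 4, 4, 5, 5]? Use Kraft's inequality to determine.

Kraft inequality: Σ 2^(-l_i) ≤ 1 for prefix-free code
Calculating: 2^(-1) + 2^(-2) + 2^(-4) + 2^(-4) + 2^(-4) + 2^(-5) + 2^(-5)
= 0.5 + 0.25 + 0.0625 + 0.0625 + 0.0625 + 0.03125 + 0.03125
= 1.0000
Since 1.0000 ≤ 1, prefix-free code exists


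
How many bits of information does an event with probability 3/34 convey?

Information content I(x) = -log₂(p(x))
I = -log₂(3/34) = -log₂(0.0882)
I = 3.5025 bits


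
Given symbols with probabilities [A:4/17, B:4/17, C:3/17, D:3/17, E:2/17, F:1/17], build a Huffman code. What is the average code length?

Huffman tree construction:
Combine smallest probabilities repeatedly
Resulting codes:
  A: 01 (length 2)
  B: 10 (length 2)
  C: 110 (length 3)
  D: 111 (length 3)
  E: 001 (length 3)
  F: 000 (length 3)
Average length = Σ p(s) × length(s) = 2.5294 bits


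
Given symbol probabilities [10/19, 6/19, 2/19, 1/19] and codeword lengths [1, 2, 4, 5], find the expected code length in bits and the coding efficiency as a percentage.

Average length L = Σ p_i × l_i = 1.8421 bits
Entropy H = 1.5780 bits
Efficiency η = H/L × 100% = 85.66%


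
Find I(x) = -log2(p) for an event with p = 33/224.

Information content I(x) = -log₂(p(x))
I = -log₂(33/224) = -log₂(0.1473)
I = 2.7630 bits


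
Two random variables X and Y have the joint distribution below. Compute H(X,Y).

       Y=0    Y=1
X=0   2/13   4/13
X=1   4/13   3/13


H(X,Y) = -Σ p(x,y) log₂ p(x,y)
  p(0,0)=2/13: -0.1538 × log₂(0.1538) = 0.4155
  p(0,1)=4/13: -0.3077 × log₂(0.3077) = 0.5232
  p(1,0)=4/13: -0.3077 × log₂(0.3077) = 0.5232
  p(1,1)=3/13: -0.2308 × log₂(0.2308) = 0.4882
H(X,Y) = 1.9501 bits


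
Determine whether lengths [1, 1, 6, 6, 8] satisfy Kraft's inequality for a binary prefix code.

Kraft inequality: Σ 2^(-l_i) ≤ 1 for prefix-free code
Calculating: 2^(-1) + 2^(-1) + 2^(-6) + 2^(-6) + 2^(-8)
= 0.5 + 0.5 + 0.015625 + 0.015625 + 0.00390625
= 1.0352
Since 1.0352 > 1, prefix-free code does not exist


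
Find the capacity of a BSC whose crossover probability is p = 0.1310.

For BSC with error probability p:
C = 1 - H(p) where H(p) is binary entropy
H(0.1310) = -0.1310 × log₂(0.1310) - 0.8690 × log₂(0.8690)
H(p) = 0.5602
C = 1 - 0.5602 = 0.4398 bits/use


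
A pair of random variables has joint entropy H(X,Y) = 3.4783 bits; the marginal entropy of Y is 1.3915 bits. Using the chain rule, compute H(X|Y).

Chain rule: H(X,Y) = H(X|Y) + H(Y)
H(X|Y) = H(X,Y) - H(Y) = 3.4783 - 1.3915 = 2.0868 bits


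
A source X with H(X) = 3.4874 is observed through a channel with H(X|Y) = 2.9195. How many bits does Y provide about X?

I(X;Y) = H(X) - H(X|Y)
I(X;Y) = 3.4874 - 2.9195 = 0.5679 bits


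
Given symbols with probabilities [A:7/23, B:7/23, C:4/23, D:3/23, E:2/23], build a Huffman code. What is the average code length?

Huffman tree construction:
Combine smallest probabilities repeatedly
Resulting codes:
  A: 10 (length 2)
  B: 11 (length 2)
  C: 00 (length 2)
  D: 011 (length 3)
  E: 010 (length 3)
Average length = Σ p(s) × length(s) = 2.2174 bits


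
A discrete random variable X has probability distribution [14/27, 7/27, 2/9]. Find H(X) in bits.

H(X) = -Σ p(x) log₂ p(x)
  -14/27 × log₂(14/27) = 0.4913
  -7/27 × log₂(7/27) = 0.5049
  -2/9 × log₂(2/9) = 0.4822
H(X) = 1.4784 bits


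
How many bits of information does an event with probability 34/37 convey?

Information content I(x) = -log₂(p(x))
I = -log₂(34/37) = -log₂(0.9189)
I = 0.1220 bits


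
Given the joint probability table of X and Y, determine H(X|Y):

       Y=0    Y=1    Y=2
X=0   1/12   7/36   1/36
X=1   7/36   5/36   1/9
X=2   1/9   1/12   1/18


H(X|Y) = Σ_y p(y) H(X|Y=y)
  p(Y=0) = 7/18, H(X|Y=0) = 1.4926
  p(Y=1) = 5/12, H(X|Y=1) = 1.5058
  p(Y=2) = 7/36, H(X|Y=2) = 1.3788
H(X|Y) = 0.3889×1.4926 + 0.4167×1.5058 + 0.1944×1.3788 = 1.4760 bits


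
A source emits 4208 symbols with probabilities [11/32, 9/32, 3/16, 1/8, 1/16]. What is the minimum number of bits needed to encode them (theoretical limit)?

Entropy H = 2.1221 bits/symbol
Minimum bits = H × n = 2.1221 × 4208
= 8929.79 bits


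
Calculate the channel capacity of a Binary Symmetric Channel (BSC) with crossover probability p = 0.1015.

For BSC with error probability p:
C = 1 - H(p) where H(p) is binary entropy
H(0.1015) = -0.1015 × log₂(0.1015) - 0.8985 × log₂(0.8985)
H(p) = 0.4737
C = 1 - 0.4737 = 0.5263 bits/use


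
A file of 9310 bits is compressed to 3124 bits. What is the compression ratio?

Compression ratio = Original / Compressed
= 9310 / 3124 = 2.98:1


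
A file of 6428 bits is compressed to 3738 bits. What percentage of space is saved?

Space savings = (1 - Compressed/Original) × 100%
= (1 - 3738/6428) × 100%
= 41.85%


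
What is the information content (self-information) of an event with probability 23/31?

Information content I(x) = -log₂(p(x))
I = -log₂(23/31) = -log₂(0.7419)
I = 0.4306 bits


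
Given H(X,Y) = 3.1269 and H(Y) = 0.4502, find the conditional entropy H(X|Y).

Chain rule: H(X,Y) = H(X|Y) + H(Y)
H(X|Y) = H(X,Y) - H(Y) = 3.1269 - 0.4502 = 2.6767 bits


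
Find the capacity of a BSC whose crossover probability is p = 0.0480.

For BSC with error probability p:
C = 1 - H(p) where H(p) is binary entropy
H(0.0480) = -0.0480 × log₂(0.0480) - 0.9520 × log₂(0.9520)
H(p) = 0.2778
C = 1 - 0.2778 = 0.7222 bits/use


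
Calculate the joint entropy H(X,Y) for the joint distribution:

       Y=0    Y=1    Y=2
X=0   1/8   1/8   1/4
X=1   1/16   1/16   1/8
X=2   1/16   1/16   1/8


H(X,Y) = -Σ p(x,y) log₂ p(x,y)
  p(0,0)=1/8: -0.1250 × log₂(0.1250) = 0.3750
  p(0,1)=1/8: -0.1250 × log₂(0.1250) = 0.3750
  p(0,2)=1/4: -0.2500 × log₂(0.2500) = 0.5000
  p(1,0)=1/16: -0.0625 × log₂(0.0625) = 0.2500
  p(1,1)=1/16: -0.0625 × log₂(0.0625) = 0.2500
  p(1,2)=1/8: -0.1250 × log₂(0.1250) = 0.3750
  p(2,0)=1/16: -0.0625 × log₂(0.0625) = 0.2500
  p(2,1)=1/16: -0.0625 × log₂(0.0625) = 0.2500
  p(2,2)=1/8: -0.1250 × log₂(0.1250) = 0.3750
H(X,Y) = 3.0000 bits


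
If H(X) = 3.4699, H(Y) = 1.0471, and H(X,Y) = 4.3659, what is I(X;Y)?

I(X;Y) = H(X) + H(Y) - H(X,Y)
I(X;Y) = 3.4699 + 1.0471 - 4.3659 = 0.1511 bits


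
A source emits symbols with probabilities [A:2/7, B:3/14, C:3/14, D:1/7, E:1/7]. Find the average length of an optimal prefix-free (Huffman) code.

Huffman tree construction:
Combine smallest probabilities repeatedly
Resulting codes:
  A: 10 (length 2)
  B: 00 (length 2)
  C: 01 (length 2)
  D: 110 (length 3)
  E: 111 (length 3)
Average length = Σ p(s) × length(s) = 2.2857 bits


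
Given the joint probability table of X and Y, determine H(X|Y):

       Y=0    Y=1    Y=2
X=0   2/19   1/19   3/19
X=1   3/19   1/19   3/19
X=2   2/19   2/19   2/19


H(X|Y) = Σ_y p(y) H(X|Y=y)
  p(Y=0) = 7/19, H(X|Y=0) = 1.5567
  p(Y=1) = 4/19, H(X|Y=1) = 1.5000
  p(Y=2) = 8/19, H(X|Y=2) = 1.5613
H(X|Y) = 0.3684×1.5567 + 0.2105×1.5000 + 0.4211×1.5613 = 1.5467 bits


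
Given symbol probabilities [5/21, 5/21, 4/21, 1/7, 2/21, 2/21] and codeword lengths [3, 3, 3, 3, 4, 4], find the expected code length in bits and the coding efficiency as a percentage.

Average length L = Σ p_i × l_i = 3.1905 bits
Entropy H = 2.4888 bits
Efficiency η = H/L × 100% = 78.01%


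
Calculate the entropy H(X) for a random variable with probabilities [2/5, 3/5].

H(X) = -Σ p(x) log₂ p(x)
  -2/5 × log₂(2/5) = 0.5288
  -3/5 × log₂(3/5) = 0.4422
H(X) = 0.9710 bits


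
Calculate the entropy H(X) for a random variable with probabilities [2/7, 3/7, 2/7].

H(X) = -Σ p(x) log₂ p(x)
  -2/7 × log₂(2/7) = 0.5164
  -3/7 × log₂(3/7) = 0.5239
  -2/7 × log₂(2/7) = 0.5164
H(X) = 1.5567 bits


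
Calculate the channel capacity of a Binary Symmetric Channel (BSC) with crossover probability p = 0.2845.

For BSC with error probability p:
C = 1 - H(p) where H(p) is binary entropy
H(0.2845) = -0.2845 × log₂(0.2845) - 0.7155 × log₂(0.7155)
H(p) = 0.8615
C = 1 - 0.8615 = 0.1385 bits/use


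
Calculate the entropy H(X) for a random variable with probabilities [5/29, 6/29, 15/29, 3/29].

H(X) = -Σ p(x) log₂ p(x)
  -5/29 × log₂(5/29) = 0.4373
  -6/29 × log₂(6/29) = 0.4703
  -15/29 × log₂(15/29) = 0.4919
  -3/29 × log₂(3/29) = 0.3386
H(X) = 1.7381 bits


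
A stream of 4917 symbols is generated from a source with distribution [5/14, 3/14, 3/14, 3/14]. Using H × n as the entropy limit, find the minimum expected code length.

Entropy H = 1.9592 bits/symbol
Minimum bits = H × n = 1.9592 × 4917
= 9633.34 bits


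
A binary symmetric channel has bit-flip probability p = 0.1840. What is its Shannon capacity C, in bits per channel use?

For BSC with error probability p:
C = 1 - H(p) where H(p) is binary entropy
H(0.1840) = -0.1840 × log₂(0.1840) - 0.8160 × log₂(0.8160)
H(p) = 0.6887
C = 1 - 0.6887 = 0.3113 bits/use


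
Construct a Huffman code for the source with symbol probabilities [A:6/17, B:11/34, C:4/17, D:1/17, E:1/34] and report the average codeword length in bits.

Huffman tree construction:
Combine smallest probabilities repeatedly
Resulting codes:
  A: 0 (length 1)
  B: 10 (length 2)
  C: 111 (length 3)
  D: 1101 (length 4)
  E: 1100 (length 4)
Average length = Σ p(s) × length(s) = 2.0588 bits


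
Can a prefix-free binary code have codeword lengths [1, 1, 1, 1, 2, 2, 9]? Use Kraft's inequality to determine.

Kraft inequality: Σ 2^(-l_i) ≤ 1 for prefix-free code
Calculating: 2^(-1) + 2^(-1) + 2^(-1) + 2^(-1) + 2^(-2) + 2^(-2) + 2^(-9)
= 0.5 + 0.5 + 0.5 + 0.5 + 0.25 + 0.25 + 0.001953125
= 2.5020
Since 2.5020 > 1, prefix-free code does not exist


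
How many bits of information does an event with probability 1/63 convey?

Information content I(x) = -log₂(p(x))
I = -log₂(1/63) = -log₂(0.0159)
I = 5.9773 bits


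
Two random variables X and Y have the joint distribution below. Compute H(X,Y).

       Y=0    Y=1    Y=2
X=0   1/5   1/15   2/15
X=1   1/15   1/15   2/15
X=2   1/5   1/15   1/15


H(X,Y) = -Σ p(x,y) log₂ p(x,y)
  p(0,0)=1/5: -0.2000 × log₂(0.2000) = 0.4644
  p(0,1)=1/15: -0.0667 × log₂(0.0667) = 0.2605
  p(0,2)=2/15: -0.1333 × log₂(0.1333) = 0.3876
  p(1,0)=1/15: -0.0667 × log₂(0.0667) = 0.2605
  p(1,1)=1/15: -0.0667 × log₂(0.0667) = 0.2605
  p(1,2)=2/15: -0.1333 × log₂(0.1333) = 0.3876
  p(2,0)=1/5: -0.2000 × log₂(0.2000) = 0.4644
  p(2,1)=1/15: -0.0667 × log₂(0.0667) = 0.2605
  p(2,2)=1/15: -0.0667 × log₂(0.0667) = 0.2605
H(X,Y) = 3.0062 bits


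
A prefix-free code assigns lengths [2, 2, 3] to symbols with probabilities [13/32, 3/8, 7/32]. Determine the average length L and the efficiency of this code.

Average length L = Σ p_i × l_i = 2.2188 bits
Entropy H = 1.5382 bits
Efficiency η = H/L × 100% = 69.33%


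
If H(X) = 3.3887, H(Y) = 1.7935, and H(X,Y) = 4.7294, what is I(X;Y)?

I(X;Y) = H(X) + H(Y) - H(X,Y)
I(X;Y) = 3.3887 + 1.7935 - 4.7294 = 0.4528 bits


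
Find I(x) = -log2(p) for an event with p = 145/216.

Information content I(x) = -log₂(p(x))
I = -log₂(145/216) = -log₂(0.6713)
I = 0.5750 bits


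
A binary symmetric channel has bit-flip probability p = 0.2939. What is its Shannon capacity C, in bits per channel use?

For BSC with error probability p:
C = 1 - H(p) where H(p) is binary entropy
H(0.2939) = -0.2939 × log₂(0.2939) - 0.7061 × log₂(0.7061)
H(p) = 0.8737
C = 1 - 0.8737 = 0.1263 bits/use


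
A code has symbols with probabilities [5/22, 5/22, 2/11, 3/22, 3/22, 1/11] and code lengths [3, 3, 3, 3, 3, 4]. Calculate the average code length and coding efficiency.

Average length L = Σ p_i × l_i = 3.0909 bits
Entropy H = 2.5172 bits
Efficiency η = H/L × 100% = 81.44%


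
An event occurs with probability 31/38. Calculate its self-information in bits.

Information content I(x) = -log₂(p(x))
I = -log₂(31/38) = -log₂(0.8158)
I = 0.2937 bits


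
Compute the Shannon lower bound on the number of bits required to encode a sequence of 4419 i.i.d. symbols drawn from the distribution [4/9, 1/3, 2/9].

Entropy H = 1.5305 bits/symbol
Minimum bits = H × n = 1.5305 × 4419
= 6763.25 bits


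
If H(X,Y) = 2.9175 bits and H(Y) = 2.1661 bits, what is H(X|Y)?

Chain rule: H(X,Y) = H(X|Y) + H(Y)
H(X|Y) = H(X,Y) - H(Y) = 2.9175 - 2.1661 = 0.7514 bits


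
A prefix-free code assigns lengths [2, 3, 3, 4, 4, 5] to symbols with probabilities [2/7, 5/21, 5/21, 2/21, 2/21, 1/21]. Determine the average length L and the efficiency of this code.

Average length L = Σ p_i × l_i = 3.0000 bits
Entropy H = 2.3576 bits
Efficiency η = H/L × 100% = 78.59%


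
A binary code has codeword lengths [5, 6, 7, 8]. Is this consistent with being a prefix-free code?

Kraft inequality: Σ 2^(-l_i) ≤ 1 for prefix-free code
Calculating: 2^(-5) + 2^(-6) + 2^(-7) + 2^(-8)
= 0.03125 + 0.015625 + 0.0078125 + 0.00390625
= 0.0586
Since 0.0586 ≤ 1, prefix-free code exists


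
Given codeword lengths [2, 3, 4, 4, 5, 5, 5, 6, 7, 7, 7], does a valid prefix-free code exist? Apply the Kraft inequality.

Kraft inequality: Σ 2^(-l_i) ≤ 1 for prefix-free code
Calculating: 2^(-2) + 2^(-3) + 2^(-4) + 2^(-4) + 2^(-5) + 2^(-5) + 2^(-5) + 2^(-6) + 2^(-7) + 2^(-7) + 2^(-7)
= 0.25 + 0.125 + 0.0625 + 0.0625 + 0.03125 + 0.03125 + 0.03125 + 0.015625 + 0.0078125 + 0.0078125 + 0.0078125
= 0.6328
Since 0.6328 ≤ 1, prefix-free code exists


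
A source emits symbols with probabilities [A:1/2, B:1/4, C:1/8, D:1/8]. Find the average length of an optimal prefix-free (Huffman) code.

Huffman tree construction:
Combine smallest probabilities repeatedly
Resulting codes:
  A: 0 (length 1)
  B: 10 (length 2)
  C: 110 (length 3)
  D: 111 (length 3)
Average length = Σ p(s) × length(s) = 1.7500 bits


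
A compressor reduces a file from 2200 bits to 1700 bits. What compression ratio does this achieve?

Compression ratio = Original / Compressed
= 2200 / 1700 = 1.29:1


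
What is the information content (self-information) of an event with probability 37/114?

Information content I(x) = -log₂(p(x))
I = -log₂(37/114) = -log₂(0.3246)
I = 1.6234 bits


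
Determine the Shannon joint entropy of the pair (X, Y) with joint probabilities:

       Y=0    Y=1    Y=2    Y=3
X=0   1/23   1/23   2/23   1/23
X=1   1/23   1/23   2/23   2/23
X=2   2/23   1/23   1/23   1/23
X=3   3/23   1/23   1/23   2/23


H(X,Y) = -Σ p(x,y) log₂ p(x,y)
  p(0,0)=1/23: -0.0435 × log₂(0.0435) = 0.1967
  p(0,1)=1/23: -0.0435 × log₂(0.0435) = 0.1967
  p(0,2)=2/23: -0.0870 × log₂(0.0870) = 0.3064
  p(0,3)=1/23: -0.0435 × log₂(0.0435) = 0.1967
  p(1,0)=1/23: -0.0435 × log₂(0.0435) = 0.1967
  p(1,1)=1/23: -0.0435 × log₂(0.0435) = 0.1967
  p(1,2)=2/23: -0.0870 × log₂(0.0870) = 0.3064
  p(1,3)=2/23: -0.0870 × log₂(0.0870) = 0.3064
  p(2,0)=2/23: -0.0870 × log₂(0.0870) = 0.3064
  p(2,1)=1/23: -0.0435 × log₂(0.0435) = 0.1967
  p(2,2)=1/23: -0.0435 × log₂(0.0435) = 0.1967
  p(2,3)=1/23: -0.0435 × log₂(0.0435) = 0.1967
  p(3,0)=3/23: -0.1304 × log₂(0.1304) = 0.3833
  p(3,1)=1/23: -0.0435 × log₂(0.0435) = 0.1967
  p(3,2)=1/23: -0.0435 × log₂(0.0435) = 0.1967
  p(3,3)=2/23: -0.0870 × log₂(0.0870) = 0.3064
H(X,Y) = 3.8820 bits


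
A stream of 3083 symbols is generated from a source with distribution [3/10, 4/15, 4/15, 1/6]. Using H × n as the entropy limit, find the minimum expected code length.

Entropy H = 1.9689 bits/symbol
Minimum bits = H × n = 1.9689 × 3083
= 6070.20 bits


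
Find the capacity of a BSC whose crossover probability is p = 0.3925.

For BSC with error probability p:
C = 1 - H(p) where H(p) is binary entropy
H(0.3925) = -0.3925 × log₂(0.3925) - 0.6075 × log₂(0.6075)
H(p) = 0.9664
C = 1 - 0.9664 = 0.0336 bits/use


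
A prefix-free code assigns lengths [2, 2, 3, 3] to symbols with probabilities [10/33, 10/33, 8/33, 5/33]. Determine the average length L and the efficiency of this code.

Average length L = Σ p_i × l_i = 2.3939 bits
Entropy H = 1.9520 bits
Efficiency η = H/L × 100% = 81.54%


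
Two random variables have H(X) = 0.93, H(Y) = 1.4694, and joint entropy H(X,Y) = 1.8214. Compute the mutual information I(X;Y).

I(X;Y) = H(X) + H(Y) - H(X,Y)
I(X;Y) = 0.93 + 1.4694 - 1.8214 = 0.578 bits


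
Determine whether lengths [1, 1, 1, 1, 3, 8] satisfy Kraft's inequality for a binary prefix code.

Kraft inequality: Σ 2^(-l_i) ≤ 1 for prefix-free code
Calculating: 2^(-1) + 2^(-1) + 2^(-1) + 2^(-1) + 2^(-3) + 2^(-8)
= 0.5 + 0.5 + 0.5 + 0.5 + 0.125 + 0.00390625
= 2.1289
Since 2.1289 > 1, prefix-free code does not exist


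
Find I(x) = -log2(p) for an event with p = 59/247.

Information content I(x) = -log₂(p(x))
I = -log₂(59/247) = -log₂(0.2389)
I = 2.0657 bits


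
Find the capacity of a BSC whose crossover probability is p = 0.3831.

For BSC with error probability p:
C = 1 - H(p) where H(p) is binary entropy
H(0.3831) = -0.3831 × log₂(0.3831) - 0.6169 × log₂(0.6169)
H(p) = 0.9602
C = 1 - 0.9602 = 0.0398 bits/use


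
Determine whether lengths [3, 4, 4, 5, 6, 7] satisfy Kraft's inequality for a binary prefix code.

Kraft inequality: Σ 2^(-l_i) ≤ 1 for prefix-free code
Calculating: 2^(-3) + 2^(-4) + 2^(-4) + 2^(-5) + 2^(-6) + 2^(-7)
= 0.125 + 0.0625 + 0.0625 + 0.03125 + 0.015625 + 0.0078125
= 0.3047
Since 0.3047 ≤ 1, prefix-free code exists


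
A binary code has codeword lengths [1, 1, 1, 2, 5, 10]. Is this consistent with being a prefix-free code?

Kraft inequality: Σ 2^(-l_i) ≤ 1 for prefix-free code
Calculating: 2^(-1) + 2^(-1) + 2^(-1) + 2^(-2) + 2^(-5) + 2^(-10)
= 0.5 + 0.5 + 0.5 + 0.25 + 0.03125 + 0.0009765625
= 1.7822
Since 1.7822 > 1, prefix-free code does not exist


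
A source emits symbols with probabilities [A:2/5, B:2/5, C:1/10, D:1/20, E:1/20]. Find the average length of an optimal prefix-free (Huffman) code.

Huffman tree construction:
Combine smallest probabilities repeatedly
Resulting codes:
  A: 11 (length 2)
  B: 0 (length 1)
  C: 100 (length 3)
  D: 1010 (length 4)
  E: 1011 (length 4)
Average length = Σ p(s) × length(s) = 1.9000 bits


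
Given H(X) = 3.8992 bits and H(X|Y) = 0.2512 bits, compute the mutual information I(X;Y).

I(X;Y) = H(X) - H(X|Y)
I(X;Y) = 3.8992 - 0.2512 = 3.648 bits


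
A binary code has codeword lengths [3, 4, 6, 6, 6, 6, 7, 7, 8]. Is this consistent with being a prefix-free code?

Kraft inequality: Σ 2^(-l_i) ≤ 1 for prefix-free code
Calculating: 2^(-3) + 2^(-4) + 2^(-6) + 2^(-6) + 2^(-6) + 2^(-6) + 2^(-7) + 2^(-7) + 2^(-8)
= 0.125 + 0.0625 + 0.015625 + 0.015625 + 0.015625 + 0.015625 + 0.0078125 + 0.0078125 + 0.00390625
= 0.2695
Since 0.2695 ≤ 1, prefix-free code exists


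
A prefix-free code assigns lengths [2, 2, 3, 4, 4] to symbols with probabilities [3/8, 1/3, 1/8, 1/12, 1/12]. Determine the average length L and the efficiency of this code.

Average length L = Σ p_i × l_i = 2.4583 bits
Entropy H = 2.0315 bits
Efficiency η = H/L × 100% = 82.64%


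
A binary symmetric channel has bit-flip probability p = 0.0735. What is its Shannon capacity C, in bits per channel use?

For BSC with error probability p:
C = 1 - H(p) where H(p) is binary entropy
H(0.0735) = -0.0735 × log₂(0.0735) - 0.9265 × log₂(0.9265)
H(p) = 0.3789
C = 1 - 0.3789 = 0.6211 bits/use


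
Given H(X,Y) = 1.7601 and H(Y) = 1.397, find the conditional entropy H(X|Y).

Chain rule: H(X,Y) = H(X|Y) + H(Y)
H(X|Y) = H(X,Y) - H(Y) = 1.7601 - 1.397 = 0.3631 bits


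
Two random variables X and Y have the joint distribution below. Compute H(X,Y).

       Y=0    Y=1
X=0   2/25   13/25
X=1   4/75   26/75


H(X,Y) = -Σ p(x,y) log₂ p(x,y)
  p(0,0)=2/25: -0.0800 × log₂(0.0800) = 0.2915
  p(0,1)=13/25: -0.5200 × log₂(0.5200) = 0.4906
  p(1,0)=4/75: -0.0533 × log₂(0.0533) = 0.2255
  p(1,1)=26/75: -0.3467 × log₂(0.3467) = 0.5298
H(X,Y) = 1.5375 bits


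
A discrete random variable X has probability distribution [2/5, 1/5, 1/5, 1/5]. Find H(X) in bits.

H(X) = -Σ p(x) log₂ p(x)
  -2/5 × log₂(2/5) = 0.5288
  -1/5 × log₂(1/5) = 0.4644
  -1/5 × log₂(1/5) = 0.4644
  -1/5 × log₂(1/5) = 0.4644
H(X) = 1.9219 bits


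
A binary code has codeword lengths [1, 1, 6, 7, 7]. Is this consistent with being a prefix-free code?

Kraft inequality: Σ 2^(-l_i) ≤ 1 for prefix-free code
Calculating: 2^(-1) + 2^(-1) + 2^(-6) + 2^(-7) + 2^(-7)
= 0.5 + 0.5 + 0.015625 + 0.0078125 + 0.0078125
= 1.0312
Since 1.0312 > 1, prefix-free code does not exist


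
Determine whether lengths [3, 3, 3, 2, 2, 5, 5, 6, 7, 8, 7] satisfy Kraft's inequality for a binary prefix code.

Kraft inequality: Σ 2^(-l_i) ≤ 1 for prefix-free code
Calculating: 2^(-3) + 2^(-3) + 2^(-3) + 2^(-2) + 2^(-2) + 2^(-5) + 2^(-5) + 2^(-6) + 2^(-7) + 2^(-8) + 2^(-7)
= 0.125 + 0.125 + 0.125 + 0.25 + 0.25 + 0.03125 + 0.03125 + 0.015625 + 0.0078125 + 0.00390625 + 0.0078125
= 0.9727
Since 0.9727 ≤ 1, prefix-free code exists


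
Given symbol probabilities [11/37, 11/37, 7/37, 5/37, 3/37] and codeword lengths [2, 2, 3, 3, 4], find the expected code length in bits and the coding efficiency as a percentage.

Average length L = Σ p_i × l_i = 2.4865 bits
Entropy H = 2.1791 bits
Efficiency η = H/L × 100% = 87.64%


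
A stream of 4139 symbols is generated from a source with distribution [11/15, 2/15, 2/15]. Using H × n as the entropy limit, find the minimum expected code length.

Entropy H = 1.1033 bits/symbol
Minimum bits = H × n = 1.1033 × 4139
= 4566.59 bits


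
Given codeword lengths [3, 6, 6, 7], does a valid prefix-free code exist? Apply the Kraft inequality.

Kraft inequality: Σ 2^(-l_i) ≤ 1 for prefix-free code
Calculating: 2^(-3) + 2^(-6) + 2^(-6) + 2^(-7)
= 0.125 + 0.015625 + 0.015625 + 0.0078125
= 0.1641
Since 0.1641 ≤ 1, prefix-free code exists


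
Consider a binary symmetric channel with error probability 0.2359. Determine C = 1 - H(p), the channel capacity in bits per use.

For BSC with error probability p:
C = 1 - H(p) where H(p) is binary entropy
H(0.2359) = -0.2359 × log₂(0.2359) - 0.7641 × log₂(0.7641)
H(p) = 0.7882
C = 1 - 0.7882 = 0.2118 bits/use


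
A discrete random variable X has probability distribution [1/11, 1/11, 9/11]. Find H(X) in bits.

H(X) = -Σ p(x) log₂ p(x)
  -1/11 × log₂(1/11) = 0.3145
  -1/11 × log₂(1/11) = 0.3145
  -9/11 × log₂(9/11) = 0.2369
H(X) = 0.8659 bits


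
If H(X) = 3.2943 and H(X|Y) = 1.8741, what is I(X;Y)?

I(X;Y) = H(X) - H(X|Y)
I(X;Y) = 3.2943 - 1.8741 = 1.4202 bits


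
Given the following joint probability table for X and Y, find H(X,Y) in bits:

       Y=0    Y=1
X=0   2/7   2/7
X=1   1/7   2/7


H(X,Y) = -Σ p(x,y) log₂ p(x,y)
  p(0,0)=2/7: -0.2857 × log₂(0.2857) = 0.5164
  p(0,1)=2/7: -0.2857 × log₂(0.2857) = 0.5164
  p(1,0)=1/7: -0.1429 × log₂(0.1429) = 0.4011
  p(1,1)=2/7: -0.2857 × log₂(0.2857) = 0.5164
H(X,Y) = 1.9502 bits


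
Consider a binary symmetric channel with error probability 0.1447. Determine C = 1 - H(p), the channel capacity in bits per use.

For BSC with error probability p:
C = 1 - H(p) where H(p) is binary entropy
H(0.1447) = -0.1447 × log₂(0.1447) - 0.8553 × log₂(0.8553)
H(p) = 0.5964
C = 1 - 0.5964 = 0.4036 bits/use


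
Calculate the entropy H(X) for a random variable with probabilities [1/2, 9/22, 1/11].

H(X) = -Σ p(x) log₂ p(x)
  -1/2 × log₂(1/2) = 0.5000
  -9/22 × log₂(9/22) = 0.5275
  -1/11 × log₂(1/11) = 0.3145
H(X) = 1.3420 bits
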